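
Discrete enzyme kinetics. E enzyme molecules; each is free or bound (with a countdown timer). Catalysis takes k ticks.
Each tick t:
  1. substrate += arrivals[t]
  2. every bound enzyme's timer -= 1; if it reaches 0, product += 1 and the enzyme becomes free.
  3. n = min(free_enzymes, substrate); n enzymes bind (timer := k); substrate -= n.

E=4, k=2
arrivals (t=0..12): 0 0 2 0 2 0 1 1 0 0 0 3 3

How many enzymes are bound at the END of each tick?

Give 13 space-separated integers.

t=0: arr=0 -> substrate=0 bound=0 product=0
t=1: arr=0 -> substrate=0 bound=0 product=0
t=2: arr=2 -> substrate=0 bound=2 product=0
t=3: arr=0 -> substrate=0 bound=2 product=0
t=4: arr=2 -> substrate=0 bound=2 product=2
t=5: arr=0 -> substrate=0 bound=2 product=2
t=6: arr=1 -> substrate=0 bound=1 product=4
t=7: arr=1 -> substrate=0 bound=2 product=4
t=8: arr=0 -> substrate=0 bound=1 product=5
t=9: arr=0 -> substrate=0 bound=0 product=6
t=10: arr=0 -> substrate=0 bound=0 product=6
t=11: arr=3 -> substrate=0 bound=3 product=6
t=12: arr=3 -> substrate=2 bound=4 product=6

Answer: 0 0 2 2 2 2 1 2 1 0 0 3 4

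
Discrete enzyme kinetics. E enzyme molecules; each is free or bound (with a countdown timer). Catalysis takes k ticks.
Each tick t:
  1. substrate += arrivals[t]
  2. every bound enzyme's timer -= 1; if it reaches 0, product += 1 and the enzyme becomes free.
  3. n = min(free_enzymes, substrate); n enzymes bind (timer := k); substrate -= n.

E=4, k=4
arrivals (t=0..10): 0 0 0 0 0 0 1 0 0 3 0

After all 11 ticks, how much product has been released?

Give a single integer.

Answer: 1

Derivation:
t=0: arr=0 -> substrate=0 bound=0 product=0
t=1: arr=0 -> substrate=0 bound=0 product=0
t=2: arr=0 -> substrate=0 bound=0 product=0
t=3: arr=0 -> substrate=0 bound=0 product=0
t=4: arr=0 -> substrate=0 bound=0 product=0
t=5: arr=0 -> substrate=0 bound=0 product=0
t=6: arr=1 -> substrate=0 bound=1 product=0
t=7: arr=0 -> substrate=0 bound=1 product=0
t=8: arr=0 -> substrate=0 bound=1 product=0
t=9: arr=3 -> substrate=0 bound=4 product=0
t=10: arr=0 -> substrate=0 bound=3 product=1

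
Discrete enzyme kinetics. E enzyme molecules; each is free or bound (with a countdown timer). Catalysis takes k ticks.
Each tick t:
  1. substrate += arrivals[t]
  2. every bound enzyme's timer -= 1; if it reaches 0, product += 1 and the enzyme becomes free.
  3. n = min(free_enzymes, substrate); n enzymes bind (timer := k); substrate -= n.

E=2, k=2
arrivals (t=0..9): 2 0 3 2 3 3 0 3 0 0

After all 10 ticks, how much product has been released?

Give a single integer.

Answer: 8

Derivation:
t=0: arr=2 -> substrate=0 bound=2 product=0
t=1: arr=0 -> substrate=0 bound=2 product=0
t=2: arr=3 -> substrate=1 bound=2 product=2
t=3: arr=2 -> substrate=3 bound=2 product=2
t=4: arr=3 -> substrate=4 bound=2 product=4
t=5: arr=3 -> substrate=7 bound=2 product=4
t=6: arr=0 -> substrate=5 bound=2 product=6
t=7: arr=3 -> substrate=8 bound=2 product=6
t=8: arr=0 -> substrate=6 bound=2 product=8
t=9: arr=0 -> substrate=6 bound=2 product=8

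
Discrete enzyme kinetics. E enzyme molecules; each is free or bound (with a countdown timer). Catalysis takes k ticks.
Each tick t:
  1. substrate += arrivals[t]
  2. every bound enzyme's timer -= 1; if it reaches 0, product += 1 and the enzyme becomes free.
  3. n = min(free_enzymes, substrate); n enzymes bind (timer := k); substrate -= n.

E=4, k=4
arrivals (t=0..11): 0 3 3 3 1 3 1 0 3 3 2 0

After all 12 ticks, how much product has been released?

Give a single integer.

t=0: arr=0 -> substrate=0 bound=0 product=0
t=1: arr=3 -> substrate=0 bound=3 product=0
t=2: arr=3 -> substrate=2 bound=4 product=0
t=3: arr=3 -> substrate=5 bound=4 product=0
t=4: arr=1 -> substrate=6 bound=4 product=0
t=5: arr=3 -> substrate=6 bound=4 product=3
t=6: arr=1 -> substrate=6 bound=4 product=4
t=7: arr=0 -> substrate=6 bound=4 product=4
t=8: arr=3 -> substrate=9 bound=4 product=4
t=9: arr=3 -> substrate=9 bound=4 product=7
t=10: arr=2 -> substrate=10 bound=4 product=8
t=11: arr=0 -> substrate=10 bound=4 product=8

Answer: 8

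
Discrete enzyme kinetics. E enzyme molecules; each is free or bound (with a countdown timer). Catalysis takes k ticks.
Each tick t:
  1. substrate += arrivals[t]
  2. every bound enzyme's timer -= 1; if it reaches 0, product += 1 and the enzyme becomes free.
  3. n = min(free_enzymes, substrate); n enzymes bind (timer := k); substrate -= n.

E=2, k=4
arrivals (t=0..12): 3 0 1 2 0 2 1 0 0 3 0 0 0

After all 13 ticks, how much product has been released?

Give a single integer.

t=0: arr=3 -> substrate=1 bound=2 product=0
t=1: arr=0 -> substrate=1 bound=2 product=0
t=2: arr=1 -> substrate=2 bound=2 product=0
t=3: arr=2 -> substrate=4 bound=2 product=0
t=4: arr=0 -> substrate=2 bound=2 product=2
t=5: arr=2 -> substrate=4 bound=2 product=2
t=6: arr=1 -> substrate=5 bound=2 product=2
t=7: arr=0 -> substrate=5 bound=2 product=2
t=8: arr=0 -> substrate=3 bound=2 product=4
t=9: arr=3 -> substrate=6 bound=2 product=4
t=10: arr=0 -> substrate=6 bound=2 product=4
t=11: arr=0 -> substrate=6 bound=2 product=4
t=12: arr=0 -> substrate=4 bound=2 product=6

Answer: 6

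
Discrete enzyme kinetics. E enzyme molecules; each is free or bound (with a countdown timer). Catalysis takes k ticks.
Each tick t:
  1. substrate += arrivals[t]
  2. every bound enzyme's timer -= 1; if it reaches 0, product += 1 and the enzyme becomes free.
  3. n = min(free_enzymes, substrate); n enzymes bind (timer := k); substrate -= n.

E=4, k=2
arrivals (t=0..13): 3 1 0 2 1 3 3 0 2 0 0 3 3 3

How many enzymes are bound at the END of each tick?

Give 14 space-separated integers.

t=0: arr=3 -> substrate=0 bound=3 product=0
t=1: arr=1 -> substrate=0 bound=4 product=0
t=2: arr=0 -> substrate=0 bound=1 product=3
t=3: arr=2 -> substrate=0 bound=2 product=4
t=4: arr=1 -> substrate=0 bound=3 product=4
t=5: arr=3 -> substrate=0 bound=4 product=6
t=6: arr=3 -> substrate=2 bound=4 product=7
t=7: arr=0 -> substrate=0 bound=3 product=10
t=8: arr=2 -> substrate=0 bound=4 product=11
t=9: arr=0 -> substrate=0 bound=2 product=13
t=10: arr=0 -> substrate=0 bound=0 product=15
t=11: arr=3 -> substrate=0 bound=3 product=15
t=12: arr=3 -> substrate=2 bound=4 product=15
t=13: arr=3 -> substrate=2 bound=4 product=18

Answer: 3 4 1 2 3 4 4 3 4 2 0 3 4 4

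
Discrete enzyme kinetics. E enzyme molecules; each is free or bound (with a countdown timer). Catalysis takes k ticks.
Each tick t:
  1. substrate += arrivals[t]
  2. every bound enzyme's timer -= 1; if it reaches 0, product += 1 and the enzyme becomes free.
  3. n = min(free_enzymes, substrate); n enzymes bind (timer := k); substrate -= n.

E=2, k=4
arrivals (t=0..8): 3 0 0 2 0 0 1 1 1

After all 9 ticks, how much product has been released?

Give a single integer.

t=0: arr=3 -> substrate=1 bound=2 product=0
t=1: arr=0 -> substrate=1 bound=2 product=0
t=2: arr=0 -> substrate=1 bound=2 product=0
t=3: arr=2 -> substrate=3 bound=2 product=0
t=4: arr=0 -> substrate=1 bound=2 product=2
t=5: arr=0 -> substrate=1 bound=2 product=2
t=6: arr=1 -> substrate=2 bound=2 product=2
t=7: arr=1 -> substrate=3 bound=2 product=2
t=8: arr=1 -> substrate=2 bound=2 product=4

Answer: 4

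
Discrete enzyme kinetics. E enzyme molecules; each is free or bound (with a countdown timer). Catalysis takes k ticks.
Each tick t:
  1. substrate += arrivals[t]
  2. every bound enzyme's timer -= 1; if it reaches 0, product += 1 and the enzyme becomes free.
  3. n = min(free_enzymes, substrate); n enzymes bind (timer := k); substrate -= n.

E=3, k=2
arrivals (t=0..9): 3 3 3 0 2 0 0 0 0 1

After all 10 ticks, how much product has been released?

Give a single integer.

t=0: arr=3 -> substrate=0 bound=3 product=0
t=1: arr=3 -> substrate=3 bound=3 product=0
t=2: arr=3 -> substrate=3 bound=3 product=3
t=3: arr=0 -> substrate=3 bound=3 product=3
t=4: arr=2 -> substrate=2 bound=3 product=6
t=5: arr=0 -> substrate=2 bound=3 product=6
t=6: arr=0 -> substrate=0 bound=2 product=9
t=7: arr=0 -> substrate=0 bound=2 product=9
t=8: arr=0 -> substrate=0 bound=0 product=11
t=9: arr=1 -> substrate=0 bound=1 product=11

Answer: 11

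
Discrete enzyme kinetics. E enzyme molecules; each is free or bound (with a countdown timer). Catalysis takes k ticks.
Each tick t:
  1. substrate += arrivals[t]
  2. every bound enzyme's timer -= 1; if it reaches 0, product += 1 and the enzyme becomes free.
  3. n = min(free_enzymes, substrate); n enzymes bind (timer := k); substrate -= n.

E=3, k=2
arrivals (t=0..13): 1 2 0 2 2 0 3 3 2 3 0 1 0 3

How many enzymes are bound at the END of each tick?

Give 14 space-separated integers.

t=0: arr=1 -> substrate=0 bound=1 product=0
t=1: arr=2 -> substrate=0 bound=3 product=0
t=2: arr=0 -> substrate=0 bound=2 product=1
t=3: arr=2 -> substrate=0 bound=2 product=3
t=4: arr=2 -> substrate=1 bound=3 product=3
t=5: arr=0 -> substrate=0 bound=2 product=5
t=6: arr=3 -> substrate=1 bound=3 product=6
t=7: arr=3 -> substrate=3 bound=3 product=7
t=8: arr=2 -> substrate=3 bound=3 product=9
t=9: arr=3 -> substrate=5 bound=3 product=10
t=10: arr=0 -> substrate=3 bound=3 product=12
t=11: arr=1 -> substrate=3 bound=3 product=13
t=12: arr=0 -> substrate=1 bound=3 product=15
t=13: arr=3 -> substrate=3 bound=3 product=16

Answer: 1 3 2 2 3 2 3 3 3 3 3 3 3 3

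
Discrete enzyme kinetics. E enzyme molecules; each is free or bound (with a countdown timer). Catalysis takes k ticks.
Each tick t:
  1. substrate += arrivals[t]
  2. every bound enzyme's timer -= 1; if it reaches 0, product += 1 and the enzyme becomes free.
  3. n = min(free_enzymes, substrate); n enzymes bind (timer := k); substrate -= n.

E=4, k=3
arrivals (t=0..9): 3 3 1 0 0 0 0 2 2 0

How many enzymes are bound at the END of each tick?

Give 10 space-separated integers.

t=0: arr=3 -> substrate=0 bound=3 product=0
t=1: arr=3 -> substrate=2 bound=4 product=0
t=2: arr=1 -> substrate=3 bound=4 product=0
t=3: arr=0 -> substrate=0 bound=4 product=3
t=4: arr=0 -> substrate=0 bound=3 product=4
t=5: arr=0 -> substrate=0 bound=3 product=4
t=6: arr=0 -> substrate=0 bound=0 product=7
t=7: arr=2 -> substrate=0 bound=2 product=7
t=8: arr=2 -> substrate=0 bound=4 product=7
t=9: arr=0 -> substrate=0 bound=4 product=7

Answer: 3 4 4 4 3 3 0 2 4 4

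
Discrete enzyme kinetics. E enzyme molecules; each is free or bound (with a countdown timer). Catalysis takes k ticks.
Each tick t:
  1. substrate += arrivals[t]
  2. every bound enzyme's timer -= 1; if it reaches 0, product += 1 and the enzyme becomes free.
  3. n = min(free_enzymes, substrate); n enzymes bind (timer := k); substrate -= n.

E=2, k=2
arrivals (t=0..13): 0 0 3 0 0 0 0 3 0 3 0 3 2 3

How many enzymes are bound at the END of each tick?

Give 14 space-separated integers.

Answer: 0 0 2 2 1 1 0 2 2 2 2 2 2 2

Derivation:
t=0: arr=0 -> substrate=0 bound=0 product=0
t=1: arr=0 -> substrate=0 bound=0 product=0
t=2: arr=3 -> substrate=1 bound=2 product=0
t=3: arr=0 -> substrate=1 bound=2 product=0
t=4: arr=0 -> substrate=0 bound=1 product=2
t=5: arr=0 -> substrate=0 bound=1 product=2
t=6: arr=0 -> substrate=0 bound=0 product=3
t=7: arr=3 -> substrate=1 bound=2 product=3
t=8: arr=0 -> substrate=1 bound=2 product=3
t=9: arr=3 -> substrate=2 bound=2 product=5
t=10: arr=0 -> substrate=2 bound=2 product=5
t=11: arr=3 -> substrate=3 bound=2 product=7
t=12: arr=2 -> substrate=5 bound=2 product=7
t=13: arr=3 -> substrate=6 bound=2 product=9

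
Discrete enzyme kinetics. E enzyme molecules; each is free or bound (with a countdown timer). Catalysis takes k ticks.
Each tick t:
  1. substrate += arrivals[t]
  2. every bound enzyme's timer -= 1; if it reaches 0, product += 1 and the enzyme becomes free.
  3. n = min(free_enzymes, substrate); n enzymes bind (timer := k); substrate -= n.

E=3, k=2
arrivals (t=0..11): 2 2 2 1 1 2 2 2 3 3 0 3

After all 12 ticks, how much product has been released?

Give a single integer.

Answer: 15

Derivation:
t=0: arr=2 -> substrate=0 bound=2 product=0
t=1: arr=2 -> substrate=1 bound=3 product=0
t=2: arr=2 -> substrate=1 bound=3 product=2
t=3: arr=1 -> substrate=1 bound=3 product=3
t=4: arr=1 -> substrate=0 bound=3 product=5
t=5: arr=2 -> substrate=1 bound=3 product=6
t=6: arr=2 -> substrate=1 bound=3 product=8
t=7: arr=2 -> substrate=2 bound=3 product=9
t=8: arr=3 -> substrate=3 bound=3 product=11
t=9: arr=3 -> substrate=5 bound=3 product=12
t=10: arr=0 -> substrate=3 bound=3 product=14
t=11: arr=3 -> substrate=5 bound=3 product=15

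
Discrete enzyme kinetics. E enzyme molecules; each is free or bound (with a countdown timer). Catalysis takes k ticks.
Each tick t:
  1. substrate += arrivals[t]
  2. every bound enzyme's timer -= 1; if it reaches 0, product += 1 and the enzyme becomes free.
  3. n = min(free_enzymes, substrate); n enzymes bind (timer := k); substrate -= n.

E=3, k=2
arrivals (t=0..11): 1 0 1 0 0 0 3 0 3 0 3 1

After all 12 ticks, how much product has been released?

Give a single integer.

t=0: arr=1 -> substrate=0 bound=1 product=0
t=1: arr=0 -> substrate=0 bound=1 product=0
t=2: arr=1 -> substrate=0 bound=1 product=1
t=3: arr=0 -> substrate=0 bound=1 product=1
t=4: arr=0 -> substrate=0 bound=0 product=2
t=5: arr=0 -> substrate=0 bound=0 product=2
t=6: arr=3 -> substrate=0 bound=3 product=2
t=7: arr=0 -> substrate=0 bound=3 product=2
t=8: arr=3 -> substrate=0 bound=3 product=5
t=9: arr=0 -> substrate=0 bound=3 product=5
t=10: arr=3 -> substrate=0 bound=3 product=8
t=11: arr=1 -> substrate=1 bound=3 product=8

Answer: 8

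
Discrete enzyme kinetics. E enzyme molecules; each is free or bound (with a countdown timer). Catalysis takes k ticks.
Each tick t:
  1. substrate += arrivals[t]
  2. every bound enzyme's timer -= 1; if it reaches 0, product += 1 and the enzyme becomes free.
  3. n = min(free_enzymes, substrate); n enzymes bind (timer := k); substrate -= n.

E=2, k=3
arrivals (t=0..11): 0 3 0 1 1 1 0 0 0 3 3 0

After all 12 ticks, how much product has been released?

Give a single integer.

Answer: 6

Derivation:
t=0: arr=0 -> substrate=0 bound=0 product=0
t=1: arr=3 -> substrate=1 bound=2 product=0
t=2: arr=0 -> substrate=1 bound=2 product=0
t=3: arr=1 -> substrate=2 bound=2 product=0
t=4: arr=1 -> substrate=1 bound=2 product=2
t=5: arr=1 -> substrate=2 bound=2 product=2
t=6: arr=0 -> substrate=2 bound=2 product=2
t=7: arr=0 -> substrate=0 bound=2 product=4
t=8: arr=0 -> substrate=0 bound=2 product=4
t=9: arr=3 -> substrate=3 bound=2 product=4
t=10: arr=3 -> substrate=4 bound=2 product=6
t=11: arr=0 -> substrate=4 bound=2 product=6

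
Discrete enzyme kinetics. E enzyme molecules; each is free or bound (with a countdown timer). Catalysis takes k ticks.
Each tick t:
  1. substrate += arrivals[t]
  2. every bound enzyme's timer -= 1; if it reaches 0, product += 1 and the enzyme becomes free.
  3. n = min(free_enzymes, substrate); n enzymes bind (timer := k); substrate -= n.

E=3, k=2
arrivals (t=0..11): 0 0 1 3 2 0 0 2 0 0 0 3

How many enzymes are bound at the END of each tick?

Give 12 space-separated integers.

t=0: arr=0 -> substrate=0 bound=0 product=0
t=1: arr=0 -> substrate=0 bound=0 product=0
t=2: arr=1 -> substrate=0 bound=1 product=0
t=3: arr=3 -> substrate=1 bound=3 product=0
t=4: arr=2 -> substrate=2 bound=3 product=1
t=5: arr=0 -> substrate=0 bound=3 product=3
t=6: arr=0 -> substrate=0 bound=2 product=4
t=7: arr=2 -> substrate=0 bound=2 product=6
t=8: arr=0 -> substrate=0 bound=2 product=6
t=9: arr=0 -> substrate=0 bound=0 product=8
t=10: arr=0 -> substrate=0 bound=0 product=8
t=11: arr=3 -> substrate=0 bound=3 product=8

Answer: 0 0 1 3 3 3 2 2 2 0 0 3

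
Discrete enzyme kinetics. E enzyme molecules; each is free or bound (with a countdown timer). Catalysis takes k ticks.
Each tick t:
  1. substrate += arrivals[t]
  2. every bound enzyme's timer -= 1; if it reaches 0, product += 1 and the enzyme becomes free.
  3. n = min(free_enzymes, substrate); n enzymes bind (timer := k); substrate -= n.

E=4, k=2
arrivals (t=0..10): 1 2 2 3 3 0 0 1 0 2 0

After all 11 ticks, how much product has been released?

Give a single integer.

t=0: arr=1 -> substrate=0 bound=1 product=0
t=1: arr=2 -> substrate=0 bound=3 product=0
t=2: arr=2 -> substrate=0 bound=4 product=1
t=3: arr=3 -> substrate=1 bound=4 product=3
t=4: arr=3 -> substrate=2 bound=4 product=5
t=5: arr=0 -> substrate=0 bound=4 product=7
t=6: arr=0 -> substrate=0 bound=2 product=9
t=7: arr=1 -> substrate=0 bound=1 product=11
t=8: arr=0 -> substrate=0 bound=1 product=11
t=9: arr=2 -> substrate=0 bound=2 product=12
t=10: arr=0 -> substrate=0 bound=2 product=12

Answer: 12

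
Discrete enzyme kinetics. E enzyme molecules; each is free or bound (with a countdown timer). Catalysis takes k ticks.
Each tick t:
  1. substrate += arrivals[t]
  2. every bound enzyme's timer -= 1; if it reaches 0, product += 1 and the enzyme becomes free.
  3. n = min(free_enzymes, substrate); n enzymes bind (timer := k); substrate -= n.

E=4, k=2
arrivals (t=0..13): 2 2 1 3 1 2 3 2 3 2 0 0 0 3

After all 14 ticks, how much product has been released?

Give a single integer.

t=0: arr=2 -> substrate=0 bound=2 product=0
t=1: arr=2 -> substrate=0 bound=4 product=0
t=2: arr=1 -> substrate=0 bound=3 product=2
t=3: arr=3 -> substrate=0 bound=4 product=4
t=4: arr=1 -> substrate=0 bound=4 product=5
t=5: arr=2 -> substrate=0 bound=3 product=8
t=6: arr=3 -> substrate=1 bound=4 product=9
t=7: arr=2 -> substrate=1 bound=4 product=11
t=8: arr=3 -> substrate=2 bound=4 product=13
t=9: arr=2 -> substrate=2 bound=4 product=15
t=10: arr=0 -> substrate=0 bound=4 product=17
t=11: arr=0 -> substrate=0 bound=2 product=19
t=12: arr=0 -> substrate=0 bound=0 product=21
t=13: arr=3 -> substrate=0 bound=3 product=21

Answer: 21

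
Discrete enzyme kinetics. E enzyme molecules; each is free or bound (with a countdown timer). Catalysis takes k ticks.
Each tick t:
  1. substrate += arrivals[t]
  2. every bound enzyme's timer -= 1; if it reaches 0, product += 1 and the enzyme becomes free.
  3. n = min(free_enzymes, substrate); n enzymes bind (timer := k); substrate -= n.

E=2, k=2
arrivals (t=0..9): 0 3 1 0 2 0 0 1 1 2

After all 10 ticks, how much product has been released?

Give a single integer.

Answer: 7

Derivation:
t=0: arr=0 -> substrate=0 bound=0 product=0
t=1: arr=3 -> substrate=1 bound=2 product=0
t=2: arr=1 -> substrate=2 bound=2 product=0
t=3: arr=0 -> substrate=0 bound=2 product=2
t=4: arr=2 -> substrate=2 bound=2 product=2
t=5: arr=0 -> substrate=0 bound=2 product=4
t=6: arr=0 -> substrate=0 bound=2 product=4
t=7: arr=1 -> substrate=0 bound=1 product=6
t=8: arr=1 -> substrate=0 bound=2 product=6
t=9: arr=2 -> substrate=1 bound=2 product=7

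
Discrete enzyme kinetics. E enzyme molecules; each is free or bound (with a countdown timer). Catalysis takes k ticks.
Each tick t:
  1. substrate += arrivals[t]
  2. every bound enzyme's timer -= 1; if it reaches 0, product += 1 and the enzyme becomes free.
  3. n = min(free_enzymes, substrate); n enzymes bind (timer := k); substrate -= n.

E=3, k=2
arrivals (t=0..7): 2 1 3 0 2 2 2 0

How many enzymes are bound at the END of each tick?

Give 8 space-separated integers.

t=0: arr=2 -> substrate=0 bound=2 product=0
t=1: arr=1 -> substrate=0 bound=3 product=0
t=2: arr=3 -> substrate=1 bound=3 product=2
t=3: arr=0 -> substrate=0 bound=3 product=3
t=4: arr=2 -> substrate=0 bound=3 product=5
t=5: arr=2 -> substrate=1 bound=3 product=6
t=6: arr=2 -> substrate=1 bound=3 product=8
t=7: arr=0 -> substrate=0 bound=3 product=9

Answer: 2 3 3 3 3 3 3 3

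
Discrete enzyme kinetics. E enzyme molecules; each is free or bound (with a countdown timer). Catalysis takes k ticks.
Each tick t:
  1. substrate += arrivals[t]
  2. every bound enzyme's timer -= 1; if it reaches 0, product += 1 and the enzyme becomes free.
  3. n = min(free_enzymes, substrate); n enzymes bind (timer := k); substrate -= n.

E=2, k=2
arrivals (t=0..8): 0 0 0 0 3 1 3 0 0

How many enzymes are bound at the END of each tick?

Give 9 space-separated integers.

Answer: 0 0 0 0 2 2 2 2 2

Derivation:
t=0: arr=0 -> substrate=0 bound=0 product=0
t=1: arr=0 -> substrate=0 bound=0 product=0
t=2: arr=0 -> substrate=0 bound=0 product=0
t=3: arr=0 -> substrate=0 bound=0 product=0
t=4: arr=3 -> substrate=1 bound=2 product=0
t=5: arr=1 -> substrate=2 bound=2 product=0
t=6: arr=3 -> substrate=3 bound=2 product=2
t=7: arr=0 -> substrate=3 bound=2 product=2
t=8: arr=0 -> substrate=1 bound=2 product=4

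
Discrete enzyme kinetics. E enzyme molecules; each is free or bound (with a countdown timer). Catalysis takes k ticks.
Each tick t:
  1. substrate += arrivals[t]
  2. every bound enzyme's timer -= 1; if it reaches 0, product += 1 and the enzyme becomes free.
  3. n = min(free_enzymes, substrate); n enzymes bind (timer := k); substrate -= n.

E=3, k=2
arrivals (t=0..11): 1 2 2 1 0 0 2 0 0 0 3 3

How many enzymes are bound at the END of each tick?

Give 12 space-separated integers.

t=0: arr=1 -> substrate=0 bound=1 product=0
t=1: arr=2 -> substrate=0 bound=3 product=0
t=2: arr=2 -> substrate=1 bound=3 product=1
t=3: arr=1 -> substrate=0 bound=3 product=3
t=4: arr=0 -> substrate=0 bound=2 product=4
t=5: arr=0 -> substrate=0 bound=0 product=6
t=6: arr=2 -> substrate=0 bound=2 product=6
t=7: arr=0 -> substrate=0 bound=2 product=6
t=8: arr=0 -> substrate=0 bound=0 product=8
t=9: arr=0 -> substrate=0 bound=0 product=8
t=10: arr=3 -> substrate=0 bound=3 product=8
t=11: arr=3 -> substrate=3 bound=3 product=8

Answer: 1 3 3 3 2 0 2 2 0 0 3 3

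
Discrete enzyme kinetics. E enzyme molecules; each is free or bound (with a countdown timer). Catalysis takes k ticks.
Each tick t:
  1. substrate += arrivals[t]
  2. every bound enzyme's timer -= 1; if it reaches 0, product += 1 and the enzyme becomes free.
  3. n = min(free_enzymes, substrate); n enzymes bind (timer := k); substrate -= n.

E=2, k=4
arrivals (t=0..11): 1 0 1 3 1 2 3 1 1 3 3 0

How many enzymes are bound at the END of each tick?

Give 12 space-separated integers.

Answer: 1 1 2 2 2 2 2 2 2 2 2 2

Derivation:
t=0: arr=1 -> substrate=0 bound=1 product=0
t=1: arr=0 -> substrate=0 bound=1 product=0
t=2: arr=1 -> substrate=0 bound=2 product=0
t=3: arr=3 -> substrate=3 bound=2 product=0
t=4: arr=1 -> substrate=3 bound=2 product=1
t=5: arr=2 -> substrate=5 bound=2 product=1
t=6: arr=3 -> substrate=7 bound=2 product=2
t=7: arr=1 -> substrate=8 bound=2 product=2
t=8: arr=1 -> substrate=8 bound=2 product=3
t=9: arr=3 -> substrate=11 bound=2 product=3
t=10: arr=3 -> substrate=13 bound=2 product=4
t=11: arr=0 -> substrate=13 bound=2 product=4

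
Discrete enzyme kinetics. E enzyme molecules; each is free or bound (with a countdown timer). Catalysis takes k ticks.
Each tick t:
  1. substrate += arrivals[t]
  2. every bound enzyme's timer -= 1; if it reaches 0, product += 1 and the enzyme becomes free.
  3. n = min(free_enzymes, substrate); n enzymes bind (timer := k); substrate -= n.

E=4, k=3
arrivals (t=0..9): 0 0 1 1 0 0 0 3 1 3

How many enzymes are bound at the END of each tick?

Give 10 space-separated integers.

t=0: arr=0 -> substrate=0 bound=0 product=0
t=1: arr=0 -> substrate=0 bound=0 product=0
t=2: arr=1 -> substrate=0 bound=1 product=0
t=3: arr=1 -> substrate=0 bound=2 product=0
t=4: arr=0 -> substrate=0 bound=2 product=0
t=5: arr=0 -> substrate=0 bound=1 product=1
t=6: arr=0 -> substrate=0 bound=0 product=2
t=7: arr=3 -> substrate=0 bound=3 product=2
t=8: arr=1 -> substrate=0 bound=4 product=2
t=9: arr=3 -> substrate=3 bound=4 product=2

Answer: 0 0 1 2 2 1 0 3 4 4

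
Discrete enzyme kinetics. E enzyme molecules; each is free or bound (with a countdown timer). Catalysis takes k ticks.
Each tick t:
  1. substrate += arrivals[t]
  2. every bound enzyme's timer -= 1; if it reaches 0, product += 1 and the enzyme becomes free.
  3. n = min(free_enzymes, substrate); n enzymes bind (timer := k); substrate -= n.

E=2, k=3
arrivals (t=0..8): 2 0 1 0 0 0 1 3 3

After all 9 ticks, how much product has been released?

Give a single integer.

Answer: 3

Derivation:
t=0: arr=2 -> substrate=0 bound=2 product=0
t=1: arr=0 -> substrate=0 bound=2 product=0
t=2: arr=1 -> substrate=1 bound=2 product=0
t=3: arr=0 -> substrate=0 bound=1 product=2
t=4: arr=0 -> substrate=0 bound=1 product=2
t=5: arr=0 -> substrate=0 bound=1 product=2
t=6: arr=1 -> substrate=0 bound=1 product=3
t=7: arr=3 -> substrate=2 bound=2 product=3
t=8: arr=3 -> substrate=5 bound=2 product=3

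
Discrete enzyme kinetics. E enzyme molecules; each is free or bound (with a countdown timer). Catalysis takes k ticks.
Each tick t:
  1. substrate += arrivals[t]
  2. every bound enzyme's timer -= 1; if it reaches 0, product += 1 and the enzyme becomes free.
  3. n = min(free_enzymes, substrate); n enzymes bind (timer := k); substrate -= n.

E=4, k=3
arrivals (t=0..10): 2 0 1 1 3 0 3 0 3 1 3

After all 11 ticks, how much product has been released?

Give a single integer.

Answer: 10

Derivation:
t=0: arr=2 -> substrate=0 bound=2 product=0
t=1: arr=0 -> substrate=0 bound=2 product=0
t=2: arr=1 -> substrate=0 bound=3 product=0
t=3: arr=1 -> substrate=0 bound=2 product=2
t=4: arr=3 -> substrate=1 bound=4 product=2
t=5: arr=0 -> substrate=0 bound=4 product=3
t=6: arr=3 -> substrate=2 bound=4 product=4
t=7: arr=0 -> substrate=0 bound=4 product=6
t=8: arr=3 -> substrate=2 bound=4 product=7
t=9: arr=1 -> substrate=2 bound=4 product=8
t=10: arr=3 -> substrate=3 bound=4 product=10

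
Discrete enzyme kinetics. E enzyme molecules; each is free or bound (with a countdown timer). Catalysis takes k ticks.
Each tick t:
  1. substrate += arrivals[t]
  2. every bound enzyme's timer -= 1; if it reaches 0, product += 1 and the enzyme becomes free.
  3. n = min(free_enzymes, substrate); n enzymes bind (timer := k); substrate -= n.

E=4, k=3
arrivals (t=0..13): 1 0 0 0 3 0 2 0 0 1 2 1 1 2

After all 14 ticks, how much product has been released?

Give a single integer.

Answer: 9

Derivation:
t=0: arr=1 -> substrate=0 bound=1 product=0
t=1: arr=0 -> substrate=0 bound=1 product=0
t=2: arr=0 -> substrate=0 bound=1 product=0
t=3: arr=0 -> substrate=0 bound=0 product=1
t=4: arr=3 -> substrate=0 bound=3 product=1
t=5: arr=0 -> substrate=0 bound=3 product=1
t=6: arr=2 -> substrate=1 bound=4 product=1
t=7: arr=0 -> substrate=0 bound=2 product=4
t=8: arr=0 -> substrate=0 bound=2 product=4
t=9: arr=1 -> substrate=0 bound=2 product=5
t=10: arr=2 -> substrate=0 bound=3 product=6
t=11: arr=1 -> substrate=0 bound=4 product=6
t=12: arr=1 -> substrate=0 bound=4 product=7
t=13: arr=2 -> substrate=0 bound=4 product=9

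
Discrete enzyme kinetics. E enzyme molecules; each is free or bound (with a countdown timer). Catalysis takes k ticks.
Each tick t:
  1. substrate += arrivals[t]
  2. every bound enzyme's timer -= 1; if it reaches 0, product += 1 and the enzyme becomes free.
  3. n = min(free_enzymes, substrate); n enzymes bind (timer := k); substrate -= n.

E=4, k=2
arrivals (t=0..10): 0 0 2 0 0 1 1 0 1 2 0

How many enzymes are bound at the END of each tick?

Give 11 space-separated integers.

t=0: arr=0 -> substrate=0 bound=0 product=0
t=1: arr=0 -> substrate=0 bound=0 product=0
t=2: arr=2 -> substrate=0 bound=2 product=0
t=3: arr=0 -> substrate=0 bound=2 product=0
t=4: arr=0 -> substrate=0 bound=0 product=2
t=5: arr=1 -> substrate=0 bound=1 product=2
t=6: arr=1 -> substrate=0 bound=2 product=2
t=7: arr=0 -> substrate=0 bound=1 product=3
t=8: arr=1 -> substrate=0 bound=1 product=4
t=9: arr=2 -> substrate=0 bound=3 product=4
t=10: arr=0 -> substrate=0 bound=2 product=5

Answer: 0 0 2 2 0 1 2 1 1 3 2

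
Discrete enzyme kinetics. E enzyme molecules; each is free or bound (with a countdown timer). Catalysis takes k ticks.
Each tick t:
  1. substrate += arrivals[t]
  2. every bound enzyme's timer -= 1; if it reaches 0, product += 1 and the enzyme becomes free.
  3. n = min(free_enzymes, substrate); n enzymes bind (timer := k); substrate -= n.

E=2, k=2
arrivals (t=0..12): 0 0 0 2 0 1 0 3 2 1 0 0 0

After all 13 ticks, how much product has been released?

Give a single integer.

Answer: 7

Derivation:
t=0: arr=0 -> substrate=0 bound=0 product=0
t=1: arr=0 -> substrate=0 bound=0 product=0
t=2: arr=0 -> substrate=0 bound=0 product=0
t=3: arr=2 -> substrate=0 bound=2 product=0
t=4: arr=0 -> substrate=0 bound=2 product=0
t=5: arr=1 -> substrate=0 bound=1 product=2
t=6: arr=0 -> substrate=0 bound=1 product=2
t=7: arr=3 -> substrate=1 bound=2 product=3
t=8: arr=2 -> substrate=3 bound=2 product=3
t=9: arr=1 -> substrate=2 bound=2 product=5
t=10: arr=0 -> substrate=2 bound=2 product=5
t=11: arr=0 -> substrate=0 bound=2 product=7
t=12: arr=0 -> substrate=0 bound=2 product=7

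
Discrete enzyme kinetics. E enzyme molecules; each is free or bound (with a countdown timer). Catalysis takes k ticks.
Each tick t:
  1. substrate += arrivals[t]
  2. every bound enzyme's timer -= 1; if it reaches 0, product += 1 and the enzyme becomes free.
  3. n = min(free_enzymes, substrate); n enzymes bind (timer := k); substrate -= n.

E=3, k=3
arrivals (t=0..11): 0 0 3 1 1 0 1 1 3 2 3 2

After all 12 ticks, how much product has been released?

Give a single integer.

Answer: 8

Derivation:
t=0: arr=0 -> substrate=0 bound=0 product=0
t=1: arr=0 -> substrate=0 bound=0 product=0
t=2: arr=3 -> substrate=0 bound=3 product=0
t=3: arr=1 -> substrate=1 bound=3 product=0
t=4: arr=1 -> substrate=2 bound=3 product=0
t=5: arr=0 -> substrate=0 bound=2 product=3
t=6: arr=1 -> substrate=0 bound=3 product=3
t=7: arr=1 -> substrate=1 bound=3 product=3
t=8: arr=3 -> substrate=2 bound=3 product=5
t=9: arr=2 -> substrate=3 bound=3 product=6
t=10: arr=3 -> substrate=6 bound=3 product=6
t=11: arr=2 -> substrate=6 bound=3 product=8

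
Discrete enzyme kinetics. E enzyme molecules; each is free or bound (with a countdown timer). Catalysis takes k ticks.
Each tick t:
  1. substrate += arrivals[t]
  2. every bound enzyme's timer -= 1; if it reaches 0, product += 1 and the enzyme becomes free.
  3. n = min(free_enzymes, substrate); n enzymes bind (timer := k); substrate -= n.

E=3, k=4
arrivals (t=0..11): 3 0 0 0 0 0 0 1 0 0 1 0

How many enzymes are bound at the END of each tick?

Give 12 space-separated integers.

Answer: 3 3 3 3 0 0 0 1 1 1 2 1

Derivation:
t=0: arr=3 -> substrate=0 bound=3 product=0
t=1: arr=0 -> substrate=0 bound=3 product=0
t=2: arr=0 -> substrate=0 bound=3 product=0
t=3: arr=0 -> substrate=0 bound=3 product=0
t=4: arr=0 -> substrate=0 bound=0 product=3
t=5: arr=0 -> substrate=0 bound=0 product=3
t=6: arr=0 -> substrate=0 bound=0 product=3
t=7: arr=1 -> substrate=0 bound=1 product=3
t=8: arr=0 -> substrate=0 bound=1 product=3
t=9: arr=0 -> substrate=0 bound=1 product=3
t=10: arr=1 -> substrate=0 bound=2 product=3
t=11: arr=0 -> substrate=0 bound=1 product=4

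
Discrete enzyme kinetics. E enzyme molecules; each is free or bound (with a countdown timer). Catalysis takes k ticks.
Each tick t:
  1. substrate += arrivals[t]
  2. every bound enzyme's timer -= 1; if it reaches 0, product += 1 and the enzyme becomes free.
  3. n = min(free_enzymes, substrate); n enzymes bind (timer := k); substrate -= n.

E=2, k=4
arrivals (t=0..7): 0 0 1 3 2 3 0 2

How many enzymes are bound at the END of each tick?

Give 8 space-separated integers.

Answer: 0 0 1 2 2 2 2 2

Derivation:
t=0: arr=0 -> substrate=0 bound=0 product=0
t=1: arr=0 -> substrate=0 bound=0 product=0
t=2: arr=1 -> substrate=0 bound=1 product=0
t=3: arr=3 -> substrate=2 bound=2 product=0
t=4: arr=2 -> substrate=4 bound=2 product=0
t=5: arr=3 -> substrate=7 bound=2 product=0
t=6: arr=0 -> substrate=6 bound=2 product=1
t=7: arr=2 -> substrate=7 bound=2 product=2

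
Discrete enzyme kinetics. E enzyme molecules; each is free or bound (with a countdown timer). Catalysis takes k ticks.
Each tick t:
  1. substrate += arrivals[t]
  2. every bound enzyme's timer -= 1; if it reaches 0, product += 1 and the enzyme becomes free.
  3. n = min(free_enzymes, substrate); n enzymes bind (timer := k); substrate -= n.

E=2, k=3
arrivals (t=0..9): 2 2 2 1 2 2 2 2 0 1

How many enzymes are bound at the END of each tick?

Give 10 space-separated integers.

t=0: arr=2 -> substrate=0 bound=2 product=0
t=1: arr=2 -> substrate=2 bound=2 product=0
t=2: arr=2 -> substrate=4 bound=2 product=0
t=3: arr=1 -> substrate=3 bound=2 product=2
t=4: arr=2 -> substrate=5 bound=2 product=2
t=5: arr=2 -> substrate=7 bound=2 product=2
t=6: arr=2 -> substrate=7 bound=2 product=4
t=7: arr=2 -> substrate=9 bound=2 product=4
t=8: arr=0 -> substrate=9 bound=2 product=4
t=9: arr=1 -> substrate=8 bound=2 product=6

Answer: 2 2 2 2 2 2 2 2 2 2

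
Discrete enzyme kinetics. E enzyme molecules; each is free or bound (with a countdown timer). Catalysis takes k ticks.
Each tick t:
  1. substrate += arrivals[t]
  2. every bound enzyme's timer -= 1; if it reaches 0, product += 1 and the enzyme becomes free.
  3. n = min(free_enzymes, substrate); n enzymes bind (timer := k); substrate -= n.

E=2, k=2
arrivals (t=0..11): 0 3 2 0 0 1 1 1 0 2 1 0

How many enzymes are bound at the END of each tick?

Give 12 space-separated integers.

t=0: arr=0 -> substrate=0 bound=0 product=0
t=1: arr=3 -> substrate=1 bound=2 product=0
t=2: arr=2 -> substrate=3 bound=2 product=0
t=3: arr=0 -> substrate=1 bound=2 product=2
t=4: arr=0 -> substrate=1 bound=2 product=2
t=5: arr=1 -> substrate=0 bound=2 product=4
t=6: arr=1 -> substrate=1 bound=2 product=4
t=7: arr=1 -> substrate=0 bound=2 product=6
t=8: arr=0 -> substrate=0 bound=2 product=6
t=9: arr=2 -> substrate=0 bound=2 product=8
t=10: arr=1 -> substrate=1 bound=2 product=8
t=11: arr=0 -> substrate=0 bound=1 product=10

Answer: 0 2 2 2 2 2 2 2 2 2 2 1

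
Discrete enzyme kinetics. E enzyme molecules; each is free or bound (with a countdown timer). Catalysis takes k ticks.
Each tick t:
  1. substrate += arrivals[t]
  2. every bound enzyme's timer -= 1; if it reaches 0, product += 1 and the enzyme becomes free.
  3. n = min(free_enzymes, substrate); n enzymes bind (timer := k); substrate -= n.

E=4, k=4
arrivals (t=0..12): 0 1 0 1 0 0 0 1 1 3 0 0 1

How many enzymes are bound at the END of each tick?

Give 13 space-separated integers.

t=0: arr=0 -> substrate=0 bound=0 product=0
t=1: arr=1 -> substrate=0 bound=1 product=0
t=2: arr=0 -> substrate=0 bound=1 product=0
t=3: arr=1 -> substrate=0 bound=2 product=0
t=4: arr=0 -> substrate=0 bound=2 product=0
t=5: arr=0 -> substrate=0 bound=1 product=1
t=6: arr=0 -> substrate=0 bound=1 product=1
t=7: arr=1 -> substrate=0 bound=1 product=2
t=8: arr=1 -> substrate=0 bound=2 product=2
t=9: arr=3 -> substrate=1 bound=4 product=2
t=10: arr=0 -> substrate=1 bound=4 product=2
t=11: arr=0 -> substrate=0 bound=4 product=3
t=12: arr=1 -> substrate=0 bound=4 product=4

Answer: 0 1 1 2 2 1 1 1 2 4 4 4 4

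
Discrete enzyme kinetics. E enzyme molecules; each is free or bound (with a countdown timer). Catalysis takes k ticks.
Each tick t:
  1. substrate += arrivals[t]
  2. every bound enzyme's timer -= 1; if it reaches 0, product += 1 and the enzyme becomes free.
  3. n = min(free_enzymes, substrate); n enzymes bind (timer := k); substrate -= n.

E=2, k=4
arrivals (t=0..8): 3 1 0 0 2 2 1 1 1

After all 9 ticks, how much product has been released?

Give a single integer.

Answer: 4

Derivation:
t=0: arr=3 -> substrate=1 bound=2 product=0
t=1: arr=1 -> substrate=2 bound=2 product=0
t=2: arr=0 -> substrate=2 bound=2 product=0
t=3: arr=0 -> substrate=2 bound=2 product=0
t=4: arr=2 -> substrate=2 bound=2 product=2
t=5: arr=2 -> substrate=4 bound=2 product=2
t=6: arr=1 -> substrate=5 bound=2 product=2
t=7: arr=1 -> substrate=6 bound=2 product=2
t=8: arr=1 -> substrate=5 bound=2 product=4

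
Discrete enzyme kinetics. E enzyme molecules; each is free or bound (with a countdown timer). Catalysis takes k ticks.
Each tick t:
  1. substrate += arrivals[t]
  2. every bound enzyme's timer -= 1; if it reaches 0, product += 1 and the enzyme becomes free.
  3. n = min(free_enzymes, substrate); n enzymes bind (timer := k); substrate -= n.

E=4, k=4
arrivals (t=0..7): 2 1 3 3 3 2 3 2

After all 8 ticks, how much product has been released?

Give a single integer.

Answer: 4

Derivation:
t=0: arr=2 -> substrate=0 bound=2 product=0
t=1: arr=1 -> substrate=0 bound=3 product=0
t=2: arr=3 -> substrate=2 bound=4 product=0
t=3: arr=3 -> substrate=5 bound=4 product=0
t=4: arr=3 -> substrate=6 bound=4 product=2
t=5: arr=2 -> substrate=7 bound=4 product=3
t=6: arr=3 -> substrate=9 bound=4 product=4
t=7: arr=2 -> substrate=11 bound=4 product=4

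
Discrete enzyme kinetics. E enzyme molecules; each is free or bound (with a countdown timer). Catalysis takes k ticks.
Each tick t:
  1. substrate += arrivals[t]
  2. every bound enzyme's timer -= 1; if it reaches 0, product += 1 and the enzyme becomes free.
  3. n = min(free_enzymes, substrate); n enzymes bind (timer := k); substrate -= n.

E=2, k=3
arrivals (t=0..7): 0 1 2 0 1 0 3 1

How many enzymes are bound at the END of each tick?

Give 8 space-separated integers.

Answer: 0 1 2 2 2 2 2 2

Derivation:
t=0: arr=0 -> substrate=0 bound=0 product=0
t=1: arr=1 -> substrate=0 bound=1 product=0
t=2: arr=2 -> substrate=1 bound=2 product=0
t=3: arr=0 -> substrate=1 bound=2 product=0
t=4: arr=1 -> substrate=1 bound=2 product=1
t=5: arr=0 -> substrate=0 bound=2 product=2
t=6: arr=3 -> substrate=3 bound=2 product=2
t=7: arr=1 -> substrate=3 bound=2 product=3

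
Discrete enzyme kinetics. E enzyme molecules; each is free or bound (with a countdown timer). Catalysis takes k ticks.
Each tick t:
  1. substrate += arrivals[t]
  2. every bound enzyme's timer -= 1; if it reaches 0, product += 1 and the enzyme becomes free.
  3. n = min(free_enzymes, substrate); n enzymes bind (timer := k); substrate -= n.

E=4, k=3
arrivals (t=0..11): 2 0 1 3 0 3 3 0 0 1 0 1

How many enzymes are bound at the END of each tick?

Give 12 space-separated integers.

Answer: 2 2 3 4 4 4 4 4 4 3 3 3

Derivation:
t=0: arr=2 -> substrate=0 bound=2 product=0
t=1: arr=0 -> substrate=0 bound=2 product=0
t=2: arr=1 -> substrate=0 bound=3 product=0
t=3: arr=3 -> substrate=0 bound=4 product=2
t=4: arr=0 -> substrate=0 bound=4 product=2
t=5: arr=3 -> substrate=2 bound=4 product=3
t=6: arr=3 -> substrate=2 bound=4 product=6
t=7: arr=0 -> substrate=2 bound=4 product=6
t=8: arr=0 -> substrate=1 bound=4 product=7
t=9: arr=1 -> substrate=0 bound=3 product=10
t=10: arr=0 -> substrate=0 bound=3 product=10
t=11: arr=1 -> substrate=0 bound=3 product=11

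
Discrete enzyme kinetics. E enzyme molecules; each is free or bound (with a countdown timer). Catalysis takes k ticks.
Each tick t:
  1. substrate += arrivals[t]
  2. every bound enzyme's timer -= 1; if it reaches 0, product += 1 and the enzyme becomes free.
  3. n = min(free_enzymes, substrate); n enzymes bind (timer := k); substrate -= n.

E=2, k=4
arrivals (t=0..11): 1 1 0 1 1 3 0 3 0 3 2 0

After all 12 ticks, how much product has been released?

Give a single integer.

Answer: 4

Derivation:
t=0: arr=1 -> substrate=0 bound=1 product=0
t=1: arr=1 -> substrate=0 bound=2 product=0
t=2: arr=0 -> substrate=0 bound=2 product=0
t=3: arr=1 -> substrate=1 bound=2 product=0
t=4: arr=1 -> substrate=1 bound=2 product=1
t=5: arr=3 -> substrate=3 bound=2 product=2
t=6: arr=0 -> substrate=3 bound=2 product=2
t=7: arr=3 -> substrate=6 bound=2 product=2
t=8: arr=0 -> substrate=5 bound=2 product=3
t=9: arr=3 -> substrate=7 bound=2 product=4
t=10: arr=2 -> substrate=9 bound=2 product=4
t=11: arr=0 -> substrate=9 bound=2 product=4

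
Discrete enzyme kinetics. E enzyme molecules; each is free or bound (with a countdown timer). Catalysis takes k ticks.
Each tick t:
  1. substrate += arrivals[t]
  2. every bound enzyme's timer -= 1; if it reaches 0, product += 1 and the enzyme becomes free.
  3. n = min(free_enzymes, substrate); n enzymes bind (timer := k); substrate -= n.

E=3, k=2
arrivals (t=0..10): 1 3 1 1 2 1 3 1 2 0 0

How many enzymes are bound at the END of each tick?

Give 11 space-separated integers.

t=0: arr=1 -> substrate=0 bound=1 product=0
t=1: arr=3 -> substrate=1 bound=3 product=0
t=2: arr=1 -> substrate=1 bound=3 product=1
t=3: arr=1 -> substrate=0 bound=3 product=3
t=4: arr=2 -> substrate=1 bound=3 product=4
t=5: arr=1 -> substrate=0 bound=3 product=6
t=6: arr=3 -> substrate=2 bound=3 product=7
t=7: arr=1 -> substrate=1 bound=3 product=9
t=8: arr=2 -> substrate=2 bound=3 product=10
t=9: arr=0 -> substrate=0 bound=3 product=12
t=10: arr=0 -> substrate=0 bound=2 product=13

Answer: 1 3 3 3 3 3 3 3 3 3 2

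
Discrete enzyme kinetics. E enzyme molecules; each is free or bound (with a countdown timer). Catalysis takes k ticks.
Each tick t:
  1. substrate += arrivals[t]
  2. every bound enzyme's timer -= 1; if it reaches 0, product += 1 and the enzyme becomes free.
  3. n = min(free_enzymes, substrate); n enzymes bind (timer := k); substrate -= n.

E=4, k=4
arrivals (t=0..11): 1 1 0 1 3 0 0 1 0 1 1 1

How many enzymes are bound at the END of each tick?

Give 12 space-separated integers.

Answer: 1 2 2 3 4 4 4 4 2 2 3 3

Derivation:
t=0: arr=1 -> substrate=0 bound=1 product=0
t=1: arr=1 -> substrate=0 bound=2 product=0
t=2: arr=0 -> substrate=0 bound=2 product=0
t=3: arr=1 -> substrate=0 bound=3 product=0
t=4: arr=3 -> substrate=1 bound=4 product=1
t=5: arr=0 -> substrate=0 bound=4 product=2
t=6: arr=0 -> substrate=0 bound=4 product=2
t=7: arr=1 -> substrate=0 bound=4 product=3
t=8: arr=0 -> substrate=0 bound=2 product=5
t=9: arr=1 -> substrate=0 bound=2 product=6
t=10: arr=1 -> substrate=0 bound=3 product=6
t=11: arr=1 -> substrate=0 bound=3 product=7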